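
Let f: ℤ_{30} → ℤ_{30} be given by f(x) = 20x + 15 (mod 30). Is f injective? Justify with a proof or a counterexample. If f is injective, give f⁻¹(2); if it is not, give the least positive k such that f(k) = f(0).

3

We have gcd(20, 30) = 10 > 1. Taking u = 0 and v = 3: f(0) = 15 and f(3) = 20·3 + 15 = 75 ≡ 15 (mod 30).
So f(0) = f(3) while 0 ≠ 3, so f is not injective.
Since f is not injective, we find the least positive k with f(k) = f(0): this means 20k ≡ 0 (mod 30), i.e. 30 ∣ 20k. Since gcd(20, 30) = 10, dividing through by 10 this holds exactly when 3 ∣ 2k, and as gcd(2, 3) = 1, exactly when 3 ∣ k.
The smallest positive such k is 3.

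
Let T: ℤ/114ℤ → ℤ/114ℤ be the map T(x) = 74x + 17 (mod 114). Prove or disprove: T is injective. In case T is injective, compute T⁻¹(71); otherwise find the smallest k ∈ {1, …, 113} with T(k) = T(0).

57

We have gcd(74, 114) = 2 > 1. Taking s = 0 and t = 57: T(0) = 17 and T(57) = 74·57 + 17 = 4235 ≡ 17 (mod 114).
So T(0) = T(57) while 0 ≠ 57, hence T is not injective.
Since T is not injective, we find the least positive k with T(k) = T(0): this means 74k ≡ 0 (mod 114), i.e. 114 ∣ 74k. Since gcd(74, 114) = 2, dividing through by 2 this holds exactly when 57 ∣ 37k, and as gcd(37, 57) = 1, exactly when 57 ∣ k.
The smallest positive such k is 57.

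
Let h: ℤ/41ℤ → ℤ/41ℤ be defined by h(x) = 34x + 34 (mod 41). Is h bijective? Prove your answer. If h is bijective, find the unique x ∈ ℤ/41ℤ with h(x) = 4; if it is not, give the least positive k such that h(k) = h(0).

16

If h(a) = h(b), then 34a ≡ 34b (mod 41). Because gcd(34, 41) = 1, we may cancel 34 to get a ≡ b (mod 41).
We now compute 34⁻¹ mod 41 explicitly. Euclid's algorithm: 41 = 1·34 + 7, 34 = 4·7 + 6, 7 = 1·6 + 1; back-substituting gives 1 = 35·34 − 29·41, so 34⁻¹ ≡ 35 (mod 41).
Then y ↦ 35(y − 34) is a two-sided inverse to h, so every y ∈ ℤ/41ℤ has a preimage.
Hence h is bijective.
Since h is bijective, we compute h⁻¹(4): solve 34x + 34 ≡ 4 (mod 41), i.e. 34x ≡ 11 (mod 41).
Multiplying by 34⁻¹ = 35 gives x ≡ 35·11 = 385 = 9·41 + 16 ≡ 16 (mod 41).
Check: h(16) = 34·16 + 34 = 578 = 14·41 + 4 ≡ 4 (mod 41).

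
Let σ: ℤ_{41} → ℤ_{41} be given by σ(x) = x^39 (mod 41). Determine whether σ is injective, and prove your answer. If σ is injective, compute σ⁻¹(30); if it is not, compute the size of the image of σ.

Since 41 is prime, the nonzero elements of ℤ_{41} form a cyclic group of order 40.
As gcd(39, 40) = 1, raising to the 39th power is a bijection on this group: if u^39 ≡ v^39 then (uv^{−1})^39 = 1, and the only element of order dividing gcd(39, 40) = 1 is 1, so u = v.
With σ(0) = 0 this makes σ injective on all of ℤ_{41}, hence bijective (finite equal-size domain and codomain). In particular σ is injective.
Since σ is injective, we find the preimage of 30. The inverse of x ↦ x^39 on (ℤ_{41})^× is x ↦ x^39, because 39·39 = 1521 = 38·40 + 1 ≡ 1 (mod 40) and x^{40} = 1 for x ≠ 0 (Fermat). So σ⁻¹(30) = 30^39 mod 41.
Repeated squaring mod 41: 30^1 ≡ 30, 30^2 ≡ 30² = 900 ≡ 39, 30^4 ≡ 39² = 1521 ≡ 4, 30^8 ≡ 4² = 16, 30^16 ≡ 16² = 256 ≡ 10, 30^32 ≡ 10² = 100 ≡ 18. Since 39 = 32 + 4 + 2 + 1, 30^39 ≡ 18·4·39·30: 18·4 = 72 ≡ 31, then 31·39 = 1209 ≡ 20, then 20·30 = 600 ≡ 26. So 30^39 ≡ 26 (mod 41).
Hence σ⁻¹(30) = 26.

26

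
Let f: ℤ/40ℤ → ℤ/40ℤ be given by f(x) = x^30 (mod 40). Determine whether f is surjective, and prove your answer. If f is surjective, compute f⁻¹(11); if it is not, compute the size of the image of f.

f(4): Repeated squaring mod 40: 4^1 ≡ 4, 4^2 ≡ 4² = 16, 4^4 ≡ 16² = 256 ≡ 16, 4^8 ≡ 16² = 256 ≡ 16, 4^16 ≡ 16² = 256 ≡ 16. Since 30 = 16 + 8 + 4 + 2, 4^30 ≡ 16·16·16·16: 16·16 = 256 ≡ 16, then 16·16 = 256 ≡ 16, then 16·16 = 256 ≡ 16. So 4^30 ≡ 16 (mod 40).
f(6): Repeated squaring mod 40: 6^1 ≡ 6, 6^2 ≡ 6² = 36, 6^4 ≡ 36² = 1296 ≡ 16, 6^8 ≡ 16² = 256 ≡ 16, 6^16 ≡ 16² = 256 ≡ 16. Since 30 = 16 + 8 + 4 + 2, 6^30 ≡ 16·16·16·36: 16·16 = 256 ≡ 16, then 16·16 = 256 ≡ 16, then 16·36 = 576 ≡ 16. So 6^30 ≡ 16 (mod 40).
So f(4) = f(6) = 16 while 4 ≠ 6, thus f is not injective.
A non-injective map from the 40-element set ℤ/40ℤ to itself takes at most 39 distinct values, so it cannot be surjective. Therefore f is not surjective.
Since f is not surjective, we determine |image(f)|. Computing x^30 mod 40 for each x (by repeated squaring, reducing mod 40 at every step), the values f(0), f(1), …, f(39) are: 0, 1, 24, 9, 16, 25, 16, 9, 24, 1, 0, 1, 24, 9, 16, 25, 16, 9, 24, 1, 0, 1, 24, 9, 16, 25, 16, 9, 24, 1, 0, 1, 24, 9, 16, 25, 16, 9, 24, 1.
The distinct values are {0, 1, 9, 16, 24, 25}; there are 6 of them.

6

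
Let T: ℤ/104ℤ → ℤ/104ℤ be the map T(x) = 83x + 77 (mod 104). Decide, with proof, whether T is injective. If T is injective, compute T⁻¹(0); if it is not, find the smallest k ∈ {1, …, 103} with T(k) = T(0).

73

By definition, T is injective if T(u) = T(v) implies u = v.
Suppose T(u) = T(v) in ℤ/104ℤ. Then 83u + 77 ≡ 83v + 77 (mod 104), therefore 83(u − v) ≡ 0 (mod 104).
Since gcd(83, 104) = 1, 83 is invertible modulo 104, thus u − v ≡ 0 (mod 104), i.e. u = v.
Hence T is injective.
We now compute 83⁻¹ mod 104 explicitly. Euclid's algorithm: 104 = 1·83 + 21, 83 = 3·21 + 20, 21 = 1·20 + 1; back-substituting gives 1 = 99·83 − 79·104, so 83⁻¹ ≡ 99 (mod 104).
Since T is injective, we compute T⁻¹(0): solve 83x + 77 ≡ 0 (mod 104), i.e. 83x ≡ 27 (mod 104).
Multiplying by 83⁻¹ = 99 gives x ≡ 99·27 = 2673 = 25·104 + 73 ≡ 73 (mod 104).
Check: T(73) = 83·73 + 77 = 6136 = 59·104 + 0 ≡ 0 (mod 104).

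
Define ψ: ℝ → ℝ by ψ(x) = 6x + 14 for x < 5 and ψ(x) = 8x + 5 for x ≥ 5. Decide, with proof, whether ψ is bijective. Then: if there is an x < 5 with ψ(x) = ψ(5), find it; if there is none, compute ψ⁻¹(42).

Both pieces are strictly increasing (slopes 6 and 8), so each is injective on its own interval.
The left piece maps (−∞, 5) onto (−∞, 44); the right piece maps [5, ∞) onto [45, ∞).
The images leave a gap (44 has no preimage), so ψ is not surjective, hence not bijective.
Because the two images are disjoint, no x < 5 has ψ(x) = ψ(5), so we compute ψ⁻¹(42): 42 lies in (−∞, 44), so solve 6x + 14 = 42: x = (42 − 14)/6 = 14/3.

14/3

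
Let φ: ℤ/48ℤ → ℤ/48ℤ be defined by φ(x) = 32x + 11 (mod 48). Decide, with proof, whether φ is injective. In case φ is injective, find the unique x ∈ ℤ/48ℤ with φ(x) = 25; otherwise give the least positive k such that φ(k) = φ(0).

3

Recall that φ is injective if φ(u) = φ(v) implies u = v.
We have gcd(32, 48) = 16 > 1. Taking u = 0 and v = 3: φ(0) = 11 and φ(3) = 32·3 + 11 = 107 ≡ 11 (mod 48).
So φ(0) = φ(3) while 0 ≠ 3, so φ is not injective.
Since φ is not injective, we find the least positive k with φ(k) = φ(0): this means 32k ≡ 0 (mod 48), i.e. 48 ∣ 32k. Since gcd(32, 48) = 16, dividing through by 16 this holds exactly when 3 ∣ 2k, and as gcd(2, 3) = 1, exactly when 3 ∣ k.
The smallest positive such k is 3.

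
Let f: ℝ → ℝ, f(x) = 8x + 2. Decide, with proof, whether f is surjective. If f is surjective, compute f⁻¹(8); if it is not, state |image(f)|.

For any y ∈ ℝ, x = (y − 2)/8 satisfies f(x) = y.
Therefore f is surjective.
Since f is surjective, we compute f⁻¹(8) = (8 − 2)/8 = 3/4.

3/4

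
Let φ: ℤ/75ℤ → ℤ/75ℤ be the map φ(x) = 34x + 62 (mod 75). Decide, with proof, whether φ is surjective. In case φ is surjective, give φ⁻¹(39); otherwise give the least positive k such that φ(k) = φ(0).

Since gcd(34, 75) = 1, 34 is invertible modulo 75. Euclid's algorithm: 75 = 2·34 + 7, 34 = 4·7 + 6, 7 = 1·6 + 1; back-substituting gives 1 = 64·34 − 29·75, so 34⁻¹ ≡ 64 (mod 75).
Then y ↦ 64(y − 62) is a two-sided inverse to φ, so every y ∈ ℤ/75ℤ has a preimage.
Therefore φ is surjective.
Since φ is surjective, we compute φ⁻¹(39): solve 34x + 62 ≡ 39 (mod 75), i.e. 34x ≡ 52 (mod 75).
Multiplying by 34⁻¹ = 64 gives x ≡ 64·52 = 3328 = 44·75 + 28 ≡ 28 (mod 75).
Check: φ(28) = 34·28 + 62 = 1014 = 13·75 + 39 ≡ 39 (mod 75).

28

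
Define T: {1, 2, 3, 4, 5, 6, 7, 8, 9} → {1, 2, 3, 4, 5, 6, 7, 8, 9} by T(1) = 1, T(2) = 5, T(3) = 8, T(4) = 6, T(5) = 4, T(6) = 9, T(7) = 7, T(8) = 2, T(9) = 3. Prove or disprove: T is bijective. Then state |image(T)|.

9

The values 1, 5, 8, 6, 4, 9, 7, 2, 3 are a permutation of {1, 2, 3, 4, 5, 6, 7, 8, 9}: each element appears exactly once.
So T is injective and surjective, hence bijective.
The image of T is {1, 2, 3, 4, 5, 6, 7, 8, 9}, which has 9 elements.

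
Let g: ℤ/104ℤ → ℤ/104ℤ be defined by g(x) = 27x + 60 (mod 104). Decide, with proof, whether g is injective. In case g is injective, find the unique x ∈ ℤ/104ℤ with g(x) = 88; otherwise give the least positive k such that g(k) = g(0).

Suppose g(u) = g(v) in ℤ/104ℤ. Then 27u + 60 ≡ 27v + 60 (mod 104), thus 27(u − v) ≡ 0 (mod 104).
Since gcd(27, 104) = 1, 27 is invertible modulo 104, thus u − v ≡ 0 (mod 104), i.e. u = v.
Therefore g is injective.
We now compute 27⁻¹ mod 104 explicitly. Euclid's algorithm: 104 = 3·27 + 23, 27 = 1·23 + 4, 23 = 5·4 + 3, 4 = 1·3 + 1; back-substituting gives 1 = 27·27 − 7·104, so 27⁻¹ ≡ 27 (mod 104).
Since g is injective, we compute g⁻¹(88): solve 27x + 60 ≡ 88 (mod 104), i.e. 27x ≡ 28 (mod 104).
Multiplying by 27⁻¹ = 27 gives x ≡ 27·28 = 756 = 7·104 + 28 ≡ 28 (mod 104).
Check: g(28) = 27·28 + 60 = 816 = 7·104 + 88 ≡ 88 (mod 104).

28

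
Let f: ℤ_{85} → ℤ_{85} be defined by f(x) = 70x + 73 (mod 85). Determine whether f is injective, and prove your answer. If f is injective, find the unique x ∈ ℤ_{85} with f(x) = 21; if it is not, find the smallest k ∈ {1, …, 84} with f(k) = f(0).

17

We have gcd(70, 85) = 5 > 1. Taking a = 0 and b = 17: f(0) = 73 and f(17) = 70·17 + 73 = 1263 ≡ 73 (mod 85).
So f(0) = f(17) while 0 ≠ 17, therefore f is not injective.
Since f is not injective, we find the least positive k with f(k) = f(0): this means 70k ≡ 0 (mod 85), i.e. 85 ∣ 70k. Since gcd(70, 85) = 5, dividing through by 5 this holds exactly when 17 ∣ 14k, and as gcd(14, 17) = 1, exactly when 17 ∣ k.
The smallest positive such k is 17.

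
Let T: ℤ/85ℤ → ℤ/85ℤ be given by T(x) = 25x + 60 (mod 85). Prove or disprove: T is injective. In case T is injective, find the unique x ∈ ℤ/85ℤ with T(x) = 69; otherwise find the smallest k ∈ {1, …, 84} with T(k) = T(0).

We have gcd(25, 85) = 5 > 1. Taking u = 0 and v = 17: T(0) = 60 and T(17) = 25·17 + 60 = 485 ≡ 60 (mod 85).
So T(0) = T(17) while 0 ≠ 17, hence T is not injective.
Since T is not injective, we find the least positive k with T(k) = T(0): this means 25k ≡ 0 (mod 85), i.e. 85 ∣ 25k. Since gcd(25, 85) = 5, dividing through by 5 this holds exactly when 17 ∣ 5k, and as gcd(5, 17) = 1, exactly when 17 ∣ k.
The smallest positive such k is 17.

17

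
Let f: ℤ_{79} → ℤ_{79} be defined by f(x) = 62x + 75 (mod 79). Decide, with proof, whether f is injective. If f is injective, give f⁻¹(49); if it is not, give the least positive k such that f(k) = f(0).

48

By definition, f is injective if f(x_1) = f(x_2) implies x_1 = x_2.
If f(x_1) = f(x_2), then 62x_1 ≡ 62x_2 (mod 79). Because gcd(62, 79) = 1, we may cancel 62 to get x_1 ≡ x_2 (mod 79).
Therefore f is injective.
We now compute 62⁻¹ mod 79 explicitly. Euclid's algorithm: 79 = 1·62 + 17, 62 = 3·17 + 11, 17 = 1·11 + 6, 11 = 1·6 + 5, 6 = 1·5 + 1; back-substituting gives 1 = 65·62 − 51·79, so 62⁻¹ ≡ 65 (mod 79).
Since f is injective, we find f⁻¹(49): we need 62x ≡ 49 − 75 ≡ 53 (mod 79). Using 62⁻¹ = 65: x ≡ 65·53 = 3445 = 43·79 + 48, so x = 48.
Check: f(48) = 62·48 + 75 = 3051 = 38·79 + 49 ≡ 49 (mod 79).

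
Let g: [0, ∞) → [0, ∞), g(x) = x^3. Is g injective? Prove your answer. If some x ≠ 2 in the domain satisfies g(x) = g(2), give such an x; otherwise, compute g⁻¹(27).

3

On [0, ∞), x ↦ x^3 is strictly increasing, so g(u) = g(v) forces u = v. Therefore g is injective.
Since x ↦ x^3 is strictly increasing on [0, ∞), it is injective there, so no x ≠ 2 in the domain has g(x) = g(2). We therefore compute g⁻¹(27) = 27^{1/3} = 3 (indeed 3^3 = 27).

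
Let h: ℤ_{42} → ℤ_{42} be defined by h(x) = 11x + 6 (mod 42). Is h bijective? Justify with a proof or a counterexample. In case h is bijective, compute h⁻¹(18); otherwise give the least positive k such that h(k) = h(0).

Recall that h is injective if h(s) = h(t) implies s = t.
Suppose h(s) = h(t) in ℤ_{42}. Then 11s + 6 ≡ 11t + 6 (mod 42), thus 11(s − t) ≡ 0 (mod 42).
Since gcd(11, 42) = 1, 11 is invertible modulo 42, hence s − t ≡ 0 (mod 42), i.e. s = t.
We now compute 11⁻¹ mod 42 explicitly. Euclid's algorithm: 42 = 3·11 + 9, 11 = 1·9 + 2, 9 = 4·2 + 1; back-substituting gives 1 = 23·11 − 6·42, so 11⁻¹ ≡ 23 (mod 42).
Then y ↦ 23(y − 6) is a two-sided inverse to h, so every y ∈ ℤ_{42} has a preimage.
Thus h is bijective.
Since h is bijective, we find h⁻¹(18): we need 11x ≡ 18 − 6 ≡ 12 (mod 42). Using 11⁻¹ = 23: x ≡ 23·12 = 276 = 6·42 + 24, so x = 24.
Check: h(24) = 11·24 + 6 = 270 = 6·42 + 18 ≡ 18 (mod 42).

24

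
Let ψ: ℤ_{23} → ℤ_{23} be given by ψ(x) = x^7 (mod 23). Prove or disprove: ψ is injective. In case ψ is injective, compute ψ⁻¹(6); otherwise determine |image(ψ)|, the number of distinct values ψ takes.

Since 23 is prime, the nonzero elements of ℤ_{23} form a cyclic group of order 22.
As gcd(7, 22) = 1, raising to the 7th power is a bijection on this group: if s^7 ≡ t^7 then (st^{−1})^7 = 1, and the only element of order dividing gcd(7, 22) = 1 is 1, so s = t.
With ψ(0) = 0 this makes ψ injective on all of ℤ_{23}, hence bijective (finite equal-size domain and codomain). In particular ψ is injective.
Since ψ is injective, we find the preimage of 6. The inverse of x ↦ x^7 on (ℤ_{23})^× is x ↦ x^19, because 7·19 = 133 = 6·22 + 1 ≡ 1 (mod 22) and x^{22} = 1 for x ≠ 0 (Fermat). So ψ⁻¹(6) = 6^19 mod 23.
Repeated squaring mod 23: 6^1 ≡ 6, 6^2 ≡ 6² = 36 ≡ 13, 6^4 ≡ 13² = 169 ≡ 8, 6^8 ≡ 8² = 64 ≡ 18, 6^16 ≡ 18² = 324 ≡ 2. Since 19 = 16 + 2 + 1, 6^19 ≡ 2·13·6: 2·13 = 26 ≡ 3, then 3·6 = 18. So 6^19 ≡ 18 (mod 23).
Hence ψ⁻¹(6) = 18.

18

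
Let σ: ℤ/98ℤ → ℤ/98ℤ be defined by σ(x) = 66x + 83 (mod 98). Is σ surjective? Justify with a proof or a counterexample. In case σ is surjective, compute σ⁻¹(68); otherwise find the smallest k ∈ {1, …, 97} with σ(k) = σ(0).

By definition, surjectivity means every element of the codomain has a preimage under σ.
Since gcd(66, 98) = 2, we have 66x ≡ 0 (mod 2) for all x, so σ(x) ≡ 1 (mod 2).
But 0 ≢ 1 (mod 2), so 0 ∈ ℤ/98ℤ has no preimage. Thus σ is not surjective.
Since σ is not surjective, we find the least positive k with σ(k) = σ(0): this means 66k ≡ 0 (mod 98), i.e. 98 ∣ 66k. Since gcd(66, 98) = 2, dividing through by 2 this holds exactly when 49 ∣ 33k, and as gcd(33, 49) = 1, exactly when 49 ∣ k.
The smallest positive such k is 49.

49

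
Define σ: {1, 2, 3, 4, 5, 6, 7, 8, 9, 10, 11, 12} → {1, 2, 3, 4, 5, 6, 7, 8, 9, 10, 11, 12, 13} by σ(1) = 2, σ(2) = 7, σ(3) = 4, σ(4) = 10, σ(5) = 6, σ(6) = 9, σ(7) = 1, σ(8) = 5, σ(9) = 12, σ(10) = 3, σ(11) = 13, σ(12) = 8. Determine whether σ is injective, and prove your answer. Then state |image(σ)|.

12

The values σ(1), …, σ(12) are 2, 7, 4, 10, 6, 9, 1, 5, 12, 3, 13, 8 — all distinct.
So σ(x_1) = σ(x_2) only when x_1 = x_2, and σ is injective.
The image of σ is {1, 2, 3, 4, 5, 6, 7, 8, 9, 10, 12, 13}, which has 12 elements.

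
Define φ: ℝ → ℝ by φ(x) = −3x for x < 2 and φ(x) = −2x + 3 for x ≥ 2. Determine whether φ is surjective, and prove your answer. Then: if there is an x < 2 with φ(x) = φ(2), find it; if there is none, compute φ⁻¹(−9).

Both pieces are strictly decreasing (slopes −3 and −2), so each is injective on its own interval.
The left piece maps (−∞, 2) onto (−6, ∞); the right piece maps [2, ∞) onto (−∞, −1].
The union (−6, ∞) ∪ (−∞, −1] covers ℝ, so φ is surjective.
For the follow-up: the images overlap, so an x < 2 with φ(x) = φ(2) exists. φ(2) = −1; solving −3x = −1 for x < 2 gives x = (−1 − 0)/(−3) = 1/3.

1/3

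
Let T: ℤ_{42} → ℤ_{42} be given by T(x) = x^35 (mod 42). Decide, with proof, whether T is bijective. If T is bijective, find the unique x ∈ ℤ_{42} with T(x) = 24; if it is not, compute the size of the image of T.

12

Computing x^35 mod 42 for each x (by repeated squaring, reducing mod 42 at every step), the values T(0), T(1), …, T(41) are: 0, 1, 32, 33, 16, 17, 6, 7, 8, 39, 40, 23, 24, 13, 14, 15, 4, 5, 30, 31, 20, 21, 22, 11, 12, 37, 38, 27, 28, 29, 18, 19, 2, 3, 34, 35, 36, 25, 26, 9, 10, 41.
Every element of ℤ_{42} appears exactly once in this list, so T is a bijection, and in particular bijective.
Since T is bijective, we read off the preimage of 24 from the same table: T(12) = 24, so T⁻¹(24) = 12.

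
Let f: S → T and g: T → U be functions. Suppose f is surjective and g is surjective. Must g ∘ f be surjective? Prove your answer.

Let c ∈ U. Since g is surjective, there is b ∈ T with g(b) = c. Since f is surjective, there is a ∈ S with f(a) = b.
Then (g ∘ f)(a) = g(b) = c. Therefore g ∘ f is surjective.

surjective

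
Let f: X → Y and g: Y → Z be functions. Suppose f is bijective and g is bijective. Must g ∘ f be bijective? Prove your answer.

Injectivity: if g(f(s)) = g(f(t)) then f(s) = f(t) (g injective) so s = t (f injective).
Surjectivity: for c ∈ Z pick b with g(b) = c, then a with f(a) = b; then (g ∘ f)(a) = c.
Thus g ∘ f is bijective.

bijective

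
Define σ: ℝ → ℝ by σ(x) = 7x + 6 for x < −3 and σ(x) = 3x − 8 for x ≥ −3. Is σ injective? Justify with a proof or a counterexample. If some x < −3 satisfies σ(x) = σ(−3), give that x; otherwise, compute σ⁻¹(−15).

-23/7

Both pieces are strictly increasing (slopes 7 and 3), so each is injective on its own interval.
The left piece maps (−∞, −3) onto (−∞, −15); the right piece maps [−3, ∞) onto [−17, ∞).
These images overlap. In particular σ(−3) = −17 (right piece), and solving 7x + 6 = −17 on the left piece gives x = −23/7 < −3.
So σ(−23/7) = σ(−3) with −23/7 ≠ −3, and σ is not injective. This x = −23/7 is the requested value below −3.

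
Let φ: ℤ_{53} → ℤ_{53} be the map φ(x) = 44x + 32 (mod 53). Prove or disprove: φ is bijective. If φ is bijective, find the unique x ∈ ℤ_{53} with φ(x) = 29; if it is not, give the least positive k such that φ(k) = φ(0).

18

Suppose φ(s) = φ(t) in ℤ_{53}. Then 44s + 32 ≡ 44t + 32 (mod 53), so 44(s − t) ≡ 0 (mod 53).
Since gcd(44, 53) = 1, 44 is invertible modulo 53, so s − t ≡ 0 (mod 53), i.e. s = t.
We now compute 44⁻¹ mod 53 explicitly. Euclid's algorithm: 53 = 1·44 + 9, 44 = 4·9 + 8, 9 = 1·8 + 1; back-substituting gives 1 = 47·44 − 39·53, so 44⁻¹ ≡ 47 (mod 53).
For any y ∈ ℤ_{53}, x = 47(y − 32) mod 53 satisfies φ(x) = 44·47(y − 32) + 32 ≡ y (since 44·47 ≡ 1 mod 53). So every y has a preimage.
Thus φ is bijective.
Since φ is bijective, we compute φ⁻¹(29): solve 44x + 32 ≡ 29 (mod 53), i.e. 44x ≡ 50 (mod 53).
Multiplying by 44⁻¹ = 47 gives x ≡ 47·50 = 2350 = 44·53 + 18 ≡ 18 (mod 53).
Check: φ(18) = 44·18 + 32 = 824 = 15·53 + 29 ≡ 29 (mod 53).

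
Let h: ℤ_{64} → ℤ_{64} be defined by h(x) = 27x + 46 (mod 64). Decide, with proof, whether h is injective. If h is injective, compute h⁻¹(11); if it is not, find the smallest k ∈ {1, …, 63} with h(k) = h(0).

Recall that h is injective when h(u) = h(v) forces u = v.
Suppose h(u) = h(v) in ℤ_{64}. Then 27u + 46 ≡ 27v + 46 (mod 64), so 27(u − v) ≡ 0 (mod 64).
Since gcd(27, 64) = 1, 27 is invertible modulo 64, hence u − v ≡ 0 (mod 64), i.e. u = v.
So h is injective.
We now compute 27⁻¹ mod 64 explicitly. Euclid's algorithm: 64 = 2·27 + 10, 27 = 2·10 + 7, 10 = 1·7 + 3, 7 = 2·3 + 1; back-substituting gives 1 = 19·27 − 8·64, so 27⁻¹ ≡ 19 (mod 64).
Since h is injective, we compute h⁻¹(11): solve 27x + 46 ≡ 11 (mod 64), i.e. 27x ≡ 29 (mod 64).
Multiplying by 27⁻¹ = 19 gives x ≡ 19·29 = 551 = 8·64 + 39 ≡ 39 (mod 64).
Check: h(39) = 27·39 + 46 = 1099 = 17·64 + 11 ≡ 11 (mod 64).

39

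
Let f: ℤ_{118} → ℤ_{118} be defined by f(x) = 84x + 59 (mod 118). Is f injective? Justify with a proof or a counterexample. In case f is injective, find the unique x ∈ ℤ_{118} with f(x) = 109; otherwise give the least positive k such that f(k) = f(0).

59

We have gcd(84, 118) = 2 > 1. Taking u = 0 and v = 59: f(0) = 59 and f(59) = 84·59 + 59 = 5015 ≡ 59 (mod 118).
So f(0) = f(59) while 0 ≠ 59, thus f is not injective.
Since f is not injective, we find the least positive k with f(k) = f(0): this means 84k ≡ 0 (mod 118), i.e. 118 ∣ 84k. Since gcd(84, 118) = 2, dividing through by 2 this holds exactly when 59 ∣ 42k, and as gcd(42, 59) = 1, exactly when 59 ∣ k.
The smallest positive such k is 59.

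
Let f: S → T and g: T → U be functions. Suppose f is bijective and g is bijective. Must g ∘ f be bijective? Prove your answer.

bijective

Injectivity: if g(f(a)) = g(f(b)) then f(a) = f(b) (g injective) so a = b (f injective).
Surjectivity: for c ∈ U pick b with g(b) = c, then a with f(a) = b; then (g ∘ f)(a) = c.
Therefore g ∘ f is bijective.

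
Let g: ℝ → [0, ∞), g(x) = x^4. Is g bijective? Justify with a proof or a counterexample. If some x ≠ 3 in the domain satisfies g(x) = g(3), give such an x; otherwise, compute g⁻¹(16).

-3

g(3) = 81 = (−3)^4 = g(−3) (since 4 is even), with 3 ≠ −3. So g is not injective, hence not bijective.
For the follow-up, such an x exists: taking x = −3 ∈ ℝ gives g(−3) = 81 = g(3) with −3 ≠ 3.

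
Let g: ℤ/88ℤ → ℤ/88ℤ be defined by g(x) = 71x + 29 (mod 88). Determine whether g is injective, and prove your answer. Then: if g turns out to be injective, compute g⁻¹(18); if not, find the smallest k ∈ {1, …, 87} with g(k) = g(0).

11

Suppose g(x_1) = g(x_2) in ℤ/88ℤ. Then 71x_1 + 29 ≡ 71x_2 + 29 (mod 88), so 71(x_1 − x_2) ≡ 0 (mod 88).
Since gcd(71, 88) = 1, 71 is invertible modulo 88, thus x_1 − x_2 ≡ 0 (mod 88), i.e. x_1 = x_2.
So g is injective.
We now compute 71⁻¹ mod 88 explicitly. Euclid's algorithm: 88 = 1·71 + 17, 71 = 4·17 + 3, 17 = 5·3 + 2, 3 = 1·2 + 1; back-substituting gives 1 = 31·71 − 25·88, so 71⁻¹ ≡ 31 (mod 88).
Since g is injective, we find g⁻¹(18): we need 71x ≡ 18 − 29 ≡ 77 (mod 88). Using 71⁻¹ = 31: x ≡ 31·77 = 2387 = 27·88 + 11, so x = 11.
Check: g(11) = 71·11 + 29 = 810 = 9·88 + 18 ≡ 18 (mod 88).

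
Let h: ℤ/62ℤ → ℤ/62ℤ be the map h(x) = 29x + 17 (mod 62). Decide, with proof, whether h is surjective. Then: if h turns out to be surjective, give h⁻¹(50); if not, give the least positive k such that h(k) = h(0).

Recall that h is surjective if every y in the codomain equals h(x) for some x in the domain.
Since gcd(29, 62) = 1, 29 is invertible modulo 62. Euclid's algorithm: 62 = 2·29 + 4, 29 = 7·4 + 1; back-substituting gives 1 = 15·29 − 7·62, so 29⁻¹ ≡ 15 (mod 62).
For any y ∈ ℤ/62ℤ, x = 15(y − 17) mod 62 satisfies h(x) = 29·15(y − 17) + 17 ≡ y (since 29·15 ≡ 1 mod 62). So every y has a preimage.
Hence h is surjective.
Since h is surjective, we find h⁻¹(50): we need 29x ≡ 50 − 17 ≡ 33 (mod 62). Using 29⁻¹ = 15: x ≡ 15·33 = 495 = 7·62 + 61, so x = 61.
Check: h(61) = 29·61 + 17 = 1786 = 28·62 + 50 ≡ 50 (mod 62).

61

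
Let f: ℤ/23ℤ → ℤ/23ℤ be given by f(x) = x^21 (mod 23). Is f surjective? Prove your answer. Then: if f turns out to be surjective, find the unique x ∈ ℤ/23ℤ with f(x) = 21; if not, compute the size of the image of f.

Since 23 is prime, the nonzero elements of ℤ/23ℤ form a cyclic group of order 22.
As gcd(21, 22) = 1, raising to the 21st power is a bijection on this group: if s^21 ≡ t^21 then (st^{−1})^21 = 1, and the only element of order dividing gcd(21, 22) = 1 is 1, so s = t.
With f(0) = 0 this makes f injective on all of ℤ/23ℤ, hence bijective (finite equal-size domain and codomain). In particular f is surjective.
Since f is surjective, we find the preimage of 21. The inverse of x ↦ x^21 on (ℤ/23ℤ)^× is x ↦ x^21, because 21·21 = 441 = 20·22 + 1 ≡ 1 (mod 22) and x^{22} = 1 for x ≠ 0 (Fermat). So f⁻¹(21) = 21^21 mod 23.
Repeated squaring mod 23: 21^1 ≡ 21, 21^2 ≡ 21² = 441 ≡ 4, 21^4 ≡ 4² = 16, 21^8 ≡ 16² = 256 ≡ 3, 21^16 ≡ 3² = 9. Since 21 = 16 + 4 + 1, 21^21 ≡ 9·16·21: 9·16 = 144 ≡ 6, then 6·21 = 126 ≡ 11. So 21^21 ≡ 11 (mod 23).
Hence f⁻¹(21) = 11.

11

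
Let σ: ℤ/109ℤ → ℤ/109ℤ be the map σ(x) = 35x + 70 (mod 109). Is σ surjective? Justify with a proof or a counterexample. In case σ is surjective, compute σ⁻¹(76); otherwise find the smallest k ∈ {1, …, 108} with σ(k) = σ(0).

Since gcd(35, 109) = 1, 35 is invertible modulo 109. Euclid's algorithm: 109 = 3·35 + 4, 35 = 8·4 + 3, 4 = 1·3 + 1; back-substituting gives 1 = 81·35 − 26·109, so 35⁻¹ ≡ 81 (mod 109).
For any y ∈ ℤ/109ℤ, x = 81(y − 70) mod 109 satisfies σ(x) = 35·81(y − 70) + 70 ≡ y (since 35·81 ≡ 1 mod 109). So every y has a preimage.
Therefore σ is surjective.
Since σ is surjective, we find σ⁻¹(76): we need 35x ≡ 76 − 70 ≡ 6 (mod 109). Using 35⁻¹ = 81: x ≡ 81·6 = 486 = 4·109 + 50, so x = 50.
Check: σ(50) = 35·50 + 70 = 1820 = 16·109 + 76 ≡ 76 (mod 109).

50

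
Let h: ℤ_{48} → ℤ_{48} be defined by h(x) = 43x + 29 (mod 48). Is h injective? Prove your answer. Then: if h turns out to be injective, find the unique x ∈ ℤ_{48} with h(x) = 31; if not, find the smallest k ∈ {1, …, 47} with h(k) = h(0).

38

Recall: injectivity means: for all a, b in the domain, h(a) = h(b) implies a = b.
Suppose h(a) = h(b) in ℤ_{48}. Then 43a + 29 ≡ 43b + 29 (mod 48), hence 43(a − b) ≡ 0 (mod 48).
Since gcd(43, 48) = 1, 43 is invertible modulo 48, thus a − b ≡ 0 (mod 48), i.e. a = b.
Hence h is injective.
We now compute 43⁻¹ mod 48 explicitly. Euclid's algorithm: 48 = 1·43 + 5, 43 = 8·5 + 3, 5 = 1·3 + 2, 3 = 1·2 + 1; back-substituting gives 1 = 19·43 − 17·48, so 43⁻¹ ≡ 19 (mod 48).
Since h is injective, we find h⁻¹(31): we need 43x ≡ 31 − 29 ≡ 2 (mod 48). Using 43⁻¹ = 19: x ≡ 19·2 = 38, so x = 38.
Check: h(38) = 43·38 + 29 = 1663 = 34·48 + 31 ≡ 31 (mod 48).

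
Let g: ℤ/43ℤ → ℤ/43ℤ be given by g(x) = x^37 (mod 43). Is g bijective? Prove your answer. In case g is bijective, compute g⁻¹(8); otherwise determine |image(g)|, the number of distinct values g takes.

32

Since 43 is prime, the nonzero elements of ℤ/43ℤ form a cyclic group of order 42.
As gcd(37, 42) = 1, raising to the 37th power is a bijection on this group: if a^37 ≡ b^37 then (ab^{−1})^37 = 1, and the only element of order dividing gcd(37, 42) = 1 is 1, so a = b.
With g(0) = 0 this makes g injective on all of ℤ/43ℤ, hence bijective (finite equal-size domain and codomain). In particular g is bijective.
Since g is bijective, we find the preimage of 8. The inverse of x ↦ x^37 on (ℤ/43ℤ)^× is x ↦ x^25, because 37·25 = 925 = 22·42 + 1 ≡ 1 (mod 42) and x^{42} = 1 for x ≠ 0 (Fermat). So g⁻¹(8) = 8^25 mod 43.
Repeated squaring mod 43: 8^1 ≡ 8, 8^2 ≡ 8² = 64 ≡ 21, 8^4 ≡ 21² = 441 ≡ 11, 8^8 ≡ 11² = 121 ≡ 35, 8^16 ≡ 35² = 1225 ≡ 21. Since 25 = 16 + 8 + 1, 8^25 ≡ 21·35·8: 21·35 = 735 ≡ 4, then 4·8 = 32. So 8^25 ≡ 32 (mod 43).
Hence g⁻¹(8) = 32.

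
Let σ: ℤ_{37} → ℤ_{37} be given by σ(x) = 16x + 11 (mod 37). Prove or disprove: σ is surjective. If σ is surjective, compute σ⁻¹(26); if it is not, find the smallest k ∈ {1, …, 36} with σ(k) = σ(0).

31

Recall that surjectivity means every element of the codomain has a preimage under σ.
Since gcd(16, 37) = 1, 16 is invertible modulo 37. Euclid's algorithm: 37 = 2·16 + 5, 16 = 3·5 + 1; back-substituting gives 1 = 7·16 − 3·37, so 16⁻¹ ≡ 7 (mod 37).
For any y ∈ ℤ_{37}, x = 7(y − 11) mod 37 satisfies σ(x) = 16·7(y − 11) + 11 ≡ y (since 16·7 ≡ 1 mod 37). So every y has a preimage.
Thus σ is surjective.
Since σ is surjective, we find σ⁻¹(26): we need 16x ≡ 26 − 11 ≡ 15 (mod 37). Using 16⁻¹ = 7: x ≡ 7·15 = 105 = 2·37 + 31, so x = 31.
Check: σ(31) = 16·31 + 11 = 507 = 13·37 + 26 ≡ 26 (mod 37).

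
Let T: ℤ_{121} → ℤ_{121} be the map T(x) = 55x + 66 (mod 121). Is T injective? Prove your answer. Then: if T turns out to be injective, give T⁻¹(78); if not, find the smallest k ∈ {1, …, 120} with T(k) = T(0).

Recall: T is injective if T(s) = T(t) implies s = t.
We have gcd(55, 121) = 11 > 1. Taking s = 0 and t = 11: T(0) = 66 and T(11) = 55·11 + 66 = 671 ≡ 66 (mod 121).
So T(0) = T(11) while 0 ≠ 11, therefore T is not injective.
Since T is not injective, we find the least positive k with T(k) = T(0): this means 55k ≡ 0 (mod 121), i.e. 121 ∣ 55k. Since gcd(55, 121) = 11, dividing through by 11 this holds exactly when 11 ∣ 5k, and as gcd(5, 11) = 1, exactly when 11 ∣ k.
The smallest positive such k is 11.

11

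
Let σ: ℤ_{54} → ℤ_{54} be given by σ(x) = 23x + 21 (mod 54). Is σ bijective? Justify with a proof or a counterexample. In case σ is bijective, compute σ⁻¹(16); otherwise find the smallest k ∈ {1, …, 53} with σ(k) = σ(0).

Recall that σ is injective if σ(s) = σ(t) implies s = t.
Suppose σ(s) = σ(t) in ℤ_{54}. Then 23s + 21 ≡ 23t + 21 (mod 54), hence 23(s − t) ≡ 0 (mod 54).
Since gcd(23, 54) = 1, 23 is invertible modulo 54, hence s − t ≡ 0 (mod 54), i.e. s = t.
We now compute 23⁻¹ mod 54 explicitly. Euclid's algorithm: 54 = 2·23 + 8, 23 = 2·8 + 7, 8 = 1·7 + 1; back-substituting gives 1 = 47·23 − 20·54, so 23⁻¹ ≡ 47 (mod 54).
For any y ∈ ℤ_{54}, x = 47(y − 21) mod 54 satisfies σ(x) = 23·47(y − 21) + 21 ≡ y (since 23·47 ≡ 1 mod 54). So every y has a preimage.
Hence σ is bijective.
Since σ is bijective, we compute σ⁻¹(16): solve 23x + 21 ≡ 16 (mod 54), i.e. 23x ≡ 49 (mod 54).
Multiplying by 23⁻¹ = 47 gives x ≡ 47·49 = 2303 = 42·54 + 35 ≡ 35 (mod 54).
Check: σ(35) = 23·35 + 21 = 826 = 15·54 + 16 ≡ 16 (mod 54).

35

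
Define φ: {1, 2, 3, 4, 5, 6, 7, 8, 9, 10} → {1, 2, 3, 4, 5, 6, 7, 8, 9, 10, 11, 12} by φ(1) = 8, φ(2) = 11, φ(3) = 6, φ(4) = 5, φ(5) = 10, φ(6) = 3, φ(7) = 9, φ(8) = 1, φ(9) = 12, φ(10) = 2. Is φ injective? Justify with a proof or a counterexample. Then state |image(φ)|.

10

The values φ(1), …, φ(10) are 8, 11, 6, 5, 10, 3, 9, 1, 12, 2 — all distinct.
So φ(a) = φ(b) only when a = b, and φ is injective.
The image of φ is {1, 2, 3, 5, 6, 8, 9, 10, 11, 12}, which has 10 elements.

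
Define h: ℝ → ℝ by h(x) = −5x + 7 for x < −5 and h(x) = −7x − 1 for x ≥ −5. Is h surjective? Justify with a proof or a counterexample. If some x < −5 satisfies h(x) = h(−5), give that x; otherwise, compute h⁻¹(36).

-27/5

Both pieces are strictly decreasing (slopes −5 and −7), so each is injective on its own interval.
The left piece maps (−∞, −5) onto (32, ∞); the right piece maps [−5, ∞) onto (−∞, 34].
The union (32, ∞) ∪ (−∞, 34] covers ℝ, so h is surjective.
For the follow-up: the images overlap, so an x < −5 with h(x) = h(−5) exists. h(−5) = 34; solving −5x + 7 = 34 for x < −5 gives x = (34 − 7)/(−5) = −27/5.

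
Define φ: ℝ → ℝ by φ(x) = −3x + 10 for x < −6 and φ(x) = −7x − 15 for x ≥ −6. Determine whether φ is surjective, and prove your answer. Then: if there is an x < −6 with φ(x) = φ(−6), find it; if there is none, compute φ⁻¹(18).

-33/7

Both pieces are strictly decreasing (slopes −3 and −7), so each is injective on its own interval.
The left piece maps (−∞, −6) onto (28, ∞); the right piece maps [−6, ∞) onto (−∞, 27].
The union (28, ∞) ∪ (−∞, 27] omits the interval between 28 and 27; in particular 28 has no preimage. So φ is not surjective.
Because the two images are disjoint, no x < −6 has φ(x) = φ(−6), so we compute φ⁻¹(18): 18 lies in (−∞, 27], so solve −7x − 15 = 18: x = (18 + 15)/(−7) = −33/7.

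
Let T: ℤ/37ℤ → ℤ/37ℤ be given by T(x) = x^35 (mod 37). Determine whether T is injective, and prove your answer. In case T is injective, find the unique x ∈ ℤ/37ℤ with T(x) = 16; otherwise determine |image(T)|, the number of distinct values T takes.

7

Since 37 is prime, the nonzero elements of ℤ/37ℤ form a cyclic group of order 36.
As gcd(35, 36) = 1, raising to the 35th power is a bijection on this group: if x_1^35 ≡ x_2^35 then (x_1x_2^{−1})^35 = 1, and the only element of order dividing gcd(35, 36) = 1 is 1, so x_1 = x_2.
With T(0) = 0 this makes T injective on all of ℤ/37ℤ, hence bijective (finite equal-size domain and codomain). In particular T is injective.
Since T is injective, we find the preimage of 16. The inverse of x ↦ x^35 on (ℤ/37ℤ)^× is x ↦ x^35, because 35·35 = 1225 = 34·36 + 1 ≡ 1 (mod 36) and x^{36} = 1 for x ≠ 0 (Fermat). So T⁻¹(16) = 16^35 mod 37.
Repeated squaring mod 37: 16^1 ≡ 16, 16^2 ≡ 16² = 256 ≡ 34, 16^4 ≡ 34² = 1156 ≡ 9, 16^8 ≡ 9² = 81 ≡ 7, 16^16 ≡ 7² = 49 ≡ 12, 16^32 ≡ 12² = 144 ≡ 33. Since 35 = 32 + 2 + 1, 16^35 ≡ 33·34·16: 33·34 = 1122 ≡ 12, then 12·16 = 192 ≡ 7. So 16^35 ≡ 7 (mod 37).
Hence T⁻¹(16) = 7.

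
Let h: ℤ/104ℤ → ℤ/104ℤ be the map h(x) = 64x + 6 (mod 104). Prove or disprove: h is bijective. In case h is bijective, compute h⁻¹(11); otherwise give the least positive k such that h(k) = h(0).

13

We have gcd(64, 104) = 8 > 1. Taking a = 0 and b = 13: h(0) = 6 and h(13) = 64·13 + 6 = 838 ≡ 6 (mod 104).
So h(0) = h(13) while 0 ≠ 13, thus h is not injective, hence not bijective.
Since h is not bijective, we find the least positive k with h(k) = h(0): this means 64k ≡ 0 (mod 104), i.e. 104 ∣ 64k. Since gcd(64, 104) = 8, dividing through by 8 this holds exactly when 13 ∣ 8k, and as gcd(8, 13) = 1, exactly when 13 ∣ k.
The smallest positive such k is 13.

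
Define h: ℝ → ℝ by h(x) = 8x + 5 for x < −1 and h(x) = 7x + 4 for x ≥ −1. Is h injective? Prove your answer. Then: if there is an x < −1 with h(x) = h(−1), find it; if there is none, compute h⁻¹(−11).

-2

Both pieces are strictly increasing (slopes 8 and 7), so each is injective on its own interval.
The left piece maps (−∞, −1) onto (−∞, −3); the right piece maps [−1, ∞) onto [−3, ∞).
These images are disjoint, so no value is attained by both pieces. So h is injective.
Because the two images are disjoint, no x < −1 has h(x) = h(−1), so we compute h⁻¹(−11): −11 lies in (−∞, −3), so solve 8x + 5 = −11: x = (−11 − 5)/8 = −2.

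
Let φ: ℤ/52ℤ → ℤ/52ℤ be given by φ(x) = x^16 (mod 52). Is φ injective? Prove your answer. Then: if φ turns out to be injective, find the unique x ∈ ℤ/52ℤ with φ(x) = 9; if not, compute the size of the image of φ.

8

φ(1) = 1^16 = 1.
φ(5): Repeated squaring mod 52: 5^1 ≡ 5, 5^2 ≡ 5² = 25, 5^4 ≡ 25² = 625 ≡ 1, 5^8 ≡ 1² = 1, 5^16 ≡ 1² = 1. So 5^16 ≡ 1 (mod 52).
So φ(1) = φ(5) = 1 while 1 ≠ 5, thus φ is not injective.
Since φ is not injective, we determine |image(φ)|. Computing x^16 mod 52 for each x (by repeated squaring, reducing mod 52 at every step), the values φ(0), φ(1), …, φ(51) are: 0, 1, 16, 29, 48, 1, 48, 9, 40, 9, 16, 29, 40, 13, 40, 29, 16, 9, 40, 9, 48, 1, 48, 29, 16, 1, 0, 1, 16, 29, 48, 1, 48, 9, 40, 9, 16, 29, 40, 13, 40, 29, 16, 9, 40, 9, 48, 1, 48, 29, 16, 1.
The distinct values are {0, 1, 9, 13, 16, 29, 40, 48}; there are 8 of them.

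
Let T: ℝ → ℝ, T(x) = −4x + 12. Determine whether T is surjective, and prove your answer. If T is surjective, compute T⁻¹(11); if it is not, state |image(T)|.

1/4

For any y ∈ ℝ, x = (y − 12)/(−4) satisfies T(x) = y.
Therefore T is surjective.
Since T is surjective, we compute T⁻¹(11) = (11 − 12)/(−4) = 1/4.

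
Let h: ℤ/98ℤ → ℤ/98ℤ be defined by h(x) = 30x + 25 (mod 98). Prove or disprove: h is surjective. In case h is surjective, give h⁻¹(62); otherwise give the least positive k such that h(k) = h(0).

Since gcd(30, 98) = 2, we have 30x ≡ 0 (mod 2) for all x, so h(x) ≡ 1 (mod 2).
But 0 ≢ 1 (mod 2), so 0 ∈ ℤ/98ℤ has no preimage. Thus h is not surjective.
Since h is not surjective, we find the least positive k with h(k) = h(0): this means 30k ≡ 0 (mod 98), i.e. 98 ∣ 30k. Since gcd(30, 98) = 2, dividing through by 2 this holds exactly when 49 ∣ 15k, and as gcd(15, 49) = 1, exactly when 49 ∣ k.
The smallest positive such k is 49.

49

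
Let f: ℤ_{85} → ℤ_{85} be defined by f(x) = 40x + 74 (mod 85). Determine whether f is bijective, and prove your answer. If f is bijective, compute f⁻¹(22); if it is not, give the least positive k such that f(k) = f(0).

We have gcd(40, 85) = 5 > 1. Taking x_1 = 0 and x_2 = 17: f(0) = 74 and f(17) = 40·17 + 74 = 754 ≡ 74 (mod 85).
So f(0) = f(17) while 0 ≠ 17, thus f is not injective, hence not bijective.
Since f is not bijective, we find the least positive k with f(k) = f(0): this means 40k ≡ 0 (mod 85), i.e. 85 ∣ 40k. Since gcd(40, 85) = 5, dividing through by 5 this holds exactly when 17 ∣ 8k, and as gcd(8, 17) = 1, exactly when 17 ∣ k.
The smallest positive such k is 17.

17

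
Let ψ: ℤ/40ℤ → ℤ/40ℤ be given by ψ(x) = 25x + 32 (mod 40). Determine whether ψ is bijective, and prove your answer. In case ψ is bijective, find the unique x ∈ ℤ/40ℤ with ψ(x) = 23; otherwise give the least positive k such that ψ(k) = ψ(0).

8

We have gcd(25, 40) = 5 > 1. Taking u = 0 and v = 8: ψ(0) = 32 and ψ(8) = 25·8 + 32 = 232 ≡ 32 (mod 40).
So ψ(0) = ψ(8) while 0 ≠ 8, hence ψ is not injective, hence not bijective.
Since ψ is not bijective, we find the least positive k with ψ(k) = ψ(0): this means 25k ≡ 0 (mod 40), i.e. 40 ∣ 25k. Since gcd(25, 40) = 5, dividing through by 5 this holds exactly when 8 ∣ 5k, and as gcd(5, 8) = 1, exactly when 8 ∣ k.
The smallest positive such k is 8.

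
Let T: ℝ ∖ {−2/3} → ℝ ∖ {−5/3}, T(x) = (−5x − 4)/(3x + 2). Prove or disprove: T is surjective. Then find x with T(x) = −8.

-12/19

For any y ≠ −5/3, solving y(3x + 2) = −5x − 4 for x gives a well-defined x ≠ −2/3. So T is surjective.
Solving T(x) = −8: cross-multiplying gives −5x − 4 = −8(3x + 2), which rearranges to 19x = −12, so x = −12/19.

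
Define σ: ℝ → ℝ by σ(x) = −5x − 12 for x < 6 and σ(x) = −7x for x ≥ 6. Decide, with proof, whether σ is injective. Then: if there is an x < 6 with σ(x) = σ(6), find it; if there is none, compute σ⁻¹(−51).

51/7

Both pieces are strictly decreasing (slopes −5 and −7), so each is injective on its own interval.
The left piece maps (−∞, 6) onto (−42, ∞); the right piece maps [6, ∞) onto (−∞, −42].
These images are disjoint, so no value is attained by both pieces. Hence σ is injective.
Because the two images are disjoint, no x < 6 has σ(x) = σ(6), so we compute σ⁻¹(−51): −51 lies in (−∞, −42], so solve −7x = −51: x = (−51 − 0)/(−7) = 51/7.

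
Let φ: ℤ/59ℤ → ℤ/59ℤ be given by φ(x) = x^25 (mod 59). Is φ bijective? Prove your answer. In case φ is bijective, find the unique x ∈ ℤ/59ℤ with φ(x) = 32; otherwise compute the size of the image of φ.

54

Since 59 is prime, the nonzero elements of ℤ/59ℤ form a cyclic group of order 58.
As gcd(25, 58) = 1, raising to the 25th power is a bijection on this group: if a^25 ≡ b^25 then (ab^{−1})^25 = 1, and the only element of order dividing gcd(25, 58) = 1 is 1, so a = b.
With φ(0) = 0 this makes φ injective on all of ℤ/59ℤ, hence bijective (finite equal-size domain and codomain). In particular φ is bijective.
Since φ is bijective, we find the preimage of 32. The inverse of x ↦ x^25 on (ℤ/59ℤ)^× is x ↦ x^7, because 25·7 = 175 = 3·58 + 1 ≡ 1 (mod 58) and x^{58} = 1 for x ≠ 0 (Fermat). So φ⁻¹(32) = 32^7 mod 59.
Repeated squaring mod 59: 32^1 ≡ 32, 32^2 ≡ 32² = 1024 ≡ 21, 32^4 ≡ 21² = 441 ≡ 28. Since 7 = 4 + 2 + 1, 32^7 ≡ 28·21·32: 28·21 = 588 ≡ 57, then 57·32 = 1824 ≡ 54. So 32^7 ≡ 54 (mod 59).
Hence φ⁻¹(32) = 54.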